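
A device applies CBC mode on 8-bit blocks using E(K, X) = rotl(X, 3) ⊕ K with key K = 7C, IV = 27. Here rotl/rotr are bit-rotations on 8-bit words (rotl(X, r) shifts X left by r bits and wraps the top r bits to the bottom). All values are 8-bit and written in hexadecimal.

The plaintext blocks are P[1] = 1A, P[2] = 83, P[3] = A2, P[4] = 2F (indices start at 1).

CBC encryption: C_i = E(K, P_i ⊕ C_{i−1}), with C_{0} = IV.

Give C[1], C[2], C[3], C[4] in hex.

C[1] = 95, C[2] = CC, C[3] = 0F, C[4] = 7D

C[1]: P[1] ⊕ 27 = 3D; E(K, 3D) = 95.
C[2]: P[2] ⊕ 95 = 16; E(K, 16) = CC.
C[3]: P[3] ⊕ CC = 6E; E(K, 6E) = 0F.
C[4]: P[4] ⊕ 0F = 20; E(K, 20) = 7D.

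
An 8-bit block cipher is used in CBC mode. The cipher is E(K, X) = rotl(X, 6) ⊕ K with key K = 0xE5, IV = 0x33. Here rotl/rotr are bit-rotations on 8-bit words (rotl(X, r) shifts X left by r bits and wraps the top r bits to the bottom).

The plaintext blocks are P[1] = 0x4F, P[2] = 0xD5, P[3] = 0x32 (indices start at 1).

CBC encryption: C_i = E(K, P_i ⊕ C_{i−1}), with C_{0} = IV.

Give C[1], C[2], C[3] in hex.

C[1] = 0xFA, C[2] = 0x2E, C[3] = 0xE2

C[1]: P[1] ⊕ 0x33 = 0x7C; E(K, 0x7C) = 0xFA.
C[2]: P[2] ⊕ 0xFA = 0x2F; E(K, 0x2F) = 0x2E.
C[3]: P[3] ⊕ 0x2E = 0x1C; E(K, 0x1C) = 0xE2.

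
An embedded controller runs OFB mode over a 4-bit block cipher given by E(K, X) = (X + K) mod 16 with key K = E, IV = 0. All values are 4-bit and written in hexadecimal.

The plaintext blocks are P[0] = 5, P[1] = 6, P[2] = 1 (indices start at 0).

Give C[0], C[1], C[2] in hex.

OFB encryption: S_i = E(K, S_{i−1}) with S_{−1} = IV; C_i = P_i ⊕ S_i.
C[0]: S = E(K, 0) = E; 5 ⊕ E = B.
C[1]: S = E(K, E) = C; 6 ⊕ C = A.
C[2]: S = E(K, C) = A; 1 ⊕ A = B.

C[0] = B, C[1] = A, C[2] = B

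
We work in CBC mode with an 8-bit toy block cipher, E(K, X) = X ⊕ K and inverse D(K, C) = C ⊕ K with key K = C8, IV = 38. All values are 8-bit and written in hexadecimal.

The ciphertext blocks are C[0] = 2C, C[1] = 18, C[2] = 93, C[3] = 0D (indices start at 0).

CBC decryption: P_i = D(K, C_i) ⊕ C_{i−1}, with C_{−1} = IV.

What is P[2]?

P[2]: D(K, 93) = 5B; 5B ⊕ 18 = 43.

P[2] = 43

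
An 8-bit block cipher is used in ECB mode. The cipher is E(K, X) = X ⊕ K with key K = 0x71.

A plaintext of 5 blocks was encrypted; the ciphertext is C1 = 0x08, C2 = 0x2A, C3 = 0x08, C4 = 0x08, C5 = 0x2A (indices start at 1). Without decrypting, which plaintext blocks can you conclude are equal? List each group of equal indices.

P1 = P3 = P4; P2 = P5

ECB encrypts each block independently with the same key, so equal ciphertext blocks imply equal plaintext blocks.
C1 = C3 = C4 = 0x08, so P1 = P3 = P4.
C2 = C5 = 0x2A, so P2 = P5.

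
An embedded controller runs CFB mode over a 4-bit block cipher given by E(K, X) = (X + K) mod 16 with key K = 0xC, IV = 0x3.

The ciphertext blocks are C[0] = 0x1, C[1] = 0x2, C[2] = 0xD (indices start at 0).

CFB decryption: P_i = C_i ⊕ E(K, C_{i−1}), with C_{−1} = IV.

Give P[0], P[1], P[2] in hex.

P[0] = 0xE, P[1] = 0xF, P[2] = 0x3

P[0]: E(K, 0x3) = 0xF; 0x1 ⊕ 0xF = 0xE.
P[1]: E(K, 0x1) = 0xD; 0x2 ⊕ 0xD = 0xF.
P[2]: E(K, 0x2) = 0xE; 0xD ⊕ 0xE = 0x3.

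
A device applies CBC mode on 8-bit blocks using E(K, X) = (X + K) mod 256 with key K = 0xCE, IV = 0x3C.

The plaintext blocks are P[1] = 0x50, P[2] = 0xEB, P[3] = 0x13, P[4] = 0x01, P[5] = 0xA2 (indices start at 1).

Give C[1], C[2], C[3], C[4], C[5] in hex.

CBC encryption: C_i = E(K, P_i ⊕ C_{i−1}), with C_{0} = IV.
C[1]: P[1] ⊕ 0x3C = 0x6C; E(K, 0x6C) = 0x3A.
C[2]: P[2] ⊕ 0x3A = 0xD1; E(K, 0xD1) = 0x9F.
C[3]: P[3] ⊕ 0x9F = 0x8C; E(K, 0x8C) = 0x5A.
C[4]: P[4] ⊕ 0x5A = 0x5B; E(K, 0x5B) = 0x29.
C[5]: P[5] ⊕ 0x29 = 0x8B; E(K, 0x8B) = 0x59.

C[1] = 0x3A, C[2] = 0x9F, C[3] = 0x5A, C[4] = 0x29, C[5] = 0x59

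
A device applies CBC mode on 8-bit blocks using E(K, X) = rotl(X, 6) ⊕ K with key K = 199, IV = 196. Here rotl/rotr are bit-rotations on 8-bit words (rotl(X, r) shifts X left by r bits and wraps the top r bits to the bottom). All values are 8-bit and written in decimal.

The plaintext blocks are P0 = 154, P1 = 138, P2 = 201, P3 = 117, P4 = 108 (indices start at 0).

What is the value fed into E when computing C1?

CBC encryption: C_i = E(K, P_i ⊕ C_{i−1}), with C_{−1} = IV.
C0: P0 ⊕ 196 = 94; E(K, 94) = 80.
C1: P1 ⊕ 80 = 218; E(K, 218) = 113.
So the input to E for block 1 is 218.

218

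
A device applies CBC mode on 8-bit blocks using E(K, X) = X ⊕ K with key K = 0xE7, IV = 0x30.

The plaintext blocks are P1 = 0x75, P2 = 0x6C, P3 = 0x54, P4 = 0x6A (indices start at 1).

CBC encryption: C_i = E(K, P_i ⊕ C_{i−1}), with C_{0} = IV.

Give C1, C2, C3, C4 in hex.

C1 = 0xA2, C2 = 0x29, C3 = 0x9A, C4 = 0x17

C1: P1 ⊕ 0x30 = 0x45; E(K, 0x45) = 0xA2.
C2: P2 ⊕ 0xA2 = 0xCE; E(K, 0xCE) = 0x29.
C3: P3 ⊕ 0x29 = 0x7D; E(K, 0x7D) = 0x9A.
C4: P4 ⊕ 0x9A = 0xF0; E(K, 0xF0) = 0x17.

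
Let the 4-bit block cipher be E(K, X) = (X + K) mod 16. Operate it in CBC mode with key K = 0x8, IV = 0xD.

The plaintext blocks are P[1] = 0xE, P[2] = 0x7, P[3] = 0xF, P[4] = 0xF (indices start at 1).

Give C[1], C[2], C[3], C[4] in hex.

CBC encryption: C_i = E(K, P_i ⊕ C_{i−1}), with C_{0} = IV.
C[1]: P[1] ⊕ 0xD = 0x3; E(K, 0x3) = 0xB.
C[2]: P[2] ⊕ 0xB = 0xC; E(K, 0xC) = 0x4.
C[3]: P[3] ⊕ 0x4 = 0xB; E(K, 0xB) = 0x3.
C[4]: P[4] ⊕ 0x3 = 0xC; E(K, 0xC) = 0x4.

C[1] = 0xB, C[2] = 0x4, C[3] = 0x3, C[4] = 0x4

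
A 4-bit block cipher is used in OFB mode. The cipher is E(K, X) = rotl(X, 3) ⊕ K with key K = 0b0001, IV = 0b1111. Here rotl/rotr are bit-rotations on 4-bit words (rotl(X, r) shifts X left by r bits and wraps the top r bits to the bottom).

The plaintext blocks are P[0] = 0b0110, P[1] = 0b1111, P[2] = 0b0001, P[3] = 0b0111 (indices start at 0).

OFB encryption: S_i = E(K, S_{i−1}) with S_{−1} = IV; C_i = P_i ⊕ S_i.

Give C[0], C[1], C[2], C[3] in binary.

C[0] = 0b1000, C[1] = 0b1001, C[2] = 0b0011, C[3] = 0b0111

C[0]: S = E(K, 0b1111) = 0b1110; 0b0110 ⊕ 0b1110 = 0b1000.
C[1]: S = E(K, 0b1110) = 0b0110; 0b1111 ⊕ 0b0110 = 0b1001.
C[2]: S = E(K, 0b0110) = 0b0010; 0b0001 ⊕ 0b0010 = 0b0011.
C[3]: S = E(K, 0b0010) = 0b0000; 0b0111 ⊕ 0b0000 = 0b0111.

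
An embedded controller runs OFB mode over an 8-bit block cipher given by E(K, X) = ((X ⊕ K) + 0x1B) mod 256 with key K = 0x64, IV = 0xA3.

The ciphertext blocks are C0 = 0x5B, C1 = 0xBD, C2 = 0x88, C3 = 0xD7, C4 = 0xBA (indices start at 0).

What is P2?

P2 = 0x68

OFB decryption: S_i = E(K, S_{i−1}) with S_{−1} = IV; P_i = C_i ⊕ S_i.
P0: S = E(K, 0xA3) = 0xE2; 0x5B ⊕ 0xE2 = 0xB9.
P1: S = E(K, 0xE2) = 0xA1; 0xBD ⊕ 0xA1 = 0x1C.
P2: S = E(K, 0xA1) = 0xE0; 0x88 ⊕ 0xE0 = 0x68.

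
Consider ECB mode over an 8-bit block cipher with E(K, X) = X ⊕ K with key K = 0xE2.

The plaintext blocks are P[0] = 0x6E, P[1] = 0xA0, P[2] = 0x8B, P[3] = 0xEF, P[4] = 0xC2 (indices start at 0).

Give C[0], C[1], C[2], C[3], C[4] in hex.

C[0] = 0x8C, C[1] = 0x42, C[2] = 0x69, C[3] = 0x0D, C[4] = 0x20

ECB encryption: C_i = E(K, P_i).
C[0]: E(K, 0x6E) = 0x8C.
C[1]: E(K, 0xA0) = 0x42.
C[2]: E(K, 0x8B) = 0x69.
C[3]: E(K, 0xEF) = 0x0D.
C[4]: E(K, 0xC2) = 0x20.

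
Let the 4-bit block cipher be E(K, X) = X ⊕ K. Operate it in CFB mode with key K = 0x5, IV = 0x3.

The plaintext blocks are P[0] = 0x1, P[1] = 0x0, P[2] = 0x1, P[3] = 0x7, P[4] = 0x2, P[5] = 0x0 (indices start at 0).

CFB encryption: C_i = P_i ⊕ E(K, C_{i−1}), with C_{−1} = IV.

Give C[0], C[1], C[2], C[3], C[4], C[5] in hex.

C[0] = 0x7, C[1] = 0x2, C[2] = 0x6, C[3] = 0x4, C[4] = 0x3, C[5] = 0x6

C[0]: E(K, 0x3) = 0x6; 0x1 ⊕ 0x6 = 0x7.
C[1]: E(K, 0x7) = 0x2; 0x0 ⊕ 0x2 = 0x2.
C[2]: E(K, 0x2) = 0x7; 0x1 ⊕ 0x7 = 0x6.
C[3]: E(K, 0x6) = 0x3; 0x7 ⊕ 0x3 = 0x4.
C[4]: E(K, 0x4) = 0x1; 0x2 ⊕ 0x1 = 0x3.
C[5]: E(K, 0x3) = 0x6; 0x0 ⊕ 0x6 = 0x6.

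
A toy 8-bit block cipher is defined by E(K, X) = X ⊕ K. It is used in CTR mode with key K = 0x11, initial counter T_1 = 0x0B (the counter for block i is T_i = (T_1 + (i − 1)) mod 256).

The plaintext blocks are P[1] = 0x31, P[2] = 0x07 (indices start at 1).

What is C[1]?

C[1] = 0x2B

CTR encryption: S_i = E(K, T_i) where T_i is the counter for block i; C_i = P_i ⊕ S_i.
C[1]: T = 0x0B, S = E(K, T) = 0x1A; 0x31 ⊕ 0x1A = 0x2B.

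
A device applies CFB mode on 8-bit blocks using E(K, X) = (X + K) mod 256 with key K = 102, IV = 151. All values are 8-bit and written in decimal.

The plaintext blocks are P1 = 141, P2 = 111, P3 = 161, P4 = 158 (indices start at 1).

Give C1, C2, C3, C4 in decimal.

C1 = 112, C2 = 185, C3 = 190, C4 = 186

CFB encryption: C_i = P_i ⊕ E(K, C_{i−1}), with C_{0} = IV.
C1: E(K, 151) = 253; 141 ⊕ 253 = 112.
C2: E(K, 112) = 214; 111 ⊕ 214 = 185.
C3: E(K, 185) = 31; 161 ⊕ 31 = 190.
C4: E(K, 190) = 36; 158 ⊕ 36 = 186.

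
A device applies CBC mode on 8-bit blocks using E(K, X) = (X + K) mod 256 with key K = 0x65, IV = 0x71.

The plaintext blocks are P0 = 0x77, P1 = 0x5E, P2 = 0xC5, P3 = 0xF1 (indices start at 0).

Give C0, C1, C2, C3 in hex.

C0 = 0x6B, C1 = 0x9A, C2 = 0xC4, C3 = 0x9A

CBC encryption: C_i = E(K, P_i ⊕ C_{i−1}), with C_{−1} = IV.
C0: P0 ⊕ 0x71 = 0x06; E(K, 0x06) = 0x6B.
C1: P1 ⊕ 0x6B = 0x35; E(K, 0x35) = 0x9A.
C2: P2 ⊕ 0x9A = 0x5F; E(K, 0x5F) = 0xC4.
C3: P3 ⊕ 0xC4 = 0x35; E(K, 0x35) = 0x9A.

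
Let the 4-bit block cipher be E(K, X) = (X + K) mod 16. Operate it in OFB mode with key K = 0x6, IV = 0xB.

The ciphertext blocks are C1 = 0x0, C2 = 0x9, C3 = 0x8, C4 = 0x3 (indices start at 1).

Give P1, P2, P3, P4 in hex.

OFB decryption: S_i = E(K, S_{i−1}) with S_{0} = IV; P_i = C_i ⊕ S_i.
P1: S = E(K, 0xB) = 0x1; 0x0 ⊕ 0x1 = 0x1.
P2: S = E(K, 0x1) = 0x7; 0x9 ⊕ 0x7 = 0xE.
P3: S = E(K, 0x7) = 0xD; 0x8 ⊕ 0xD = 0x5.
P4: S = E(K, 0xD) = 0x3; 0x3 ⊕ 0x3 = 0x0.

P1 = 0x1, P2 = 0xE, P3 = 0x5, P4 = 0x0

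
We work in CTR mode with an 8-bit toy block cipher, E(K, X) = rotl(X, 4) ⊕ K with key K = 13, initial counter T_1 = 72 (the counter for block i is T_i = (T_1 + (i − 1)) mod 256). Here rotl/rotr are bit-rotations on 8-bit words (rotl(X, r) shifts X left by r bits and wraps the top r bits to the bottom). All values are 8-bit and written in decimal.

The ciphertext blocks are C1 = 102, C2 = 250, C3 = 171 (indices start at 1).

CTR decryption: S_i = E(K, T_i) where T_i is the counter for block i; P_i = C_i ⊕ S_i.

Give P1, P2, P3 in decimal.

P1 = 239, P2 = 99, P3 = 2

P1: T = 72, S = E(K, T) = 137; 102 ⊕ 137 = 239.
P2: T = 73, S = E(K, T) = 153; 250 ⊕ 153 = 99.
P3: T = 74, S = E(K, T) = 169; 171 ⊕ 169 = 2.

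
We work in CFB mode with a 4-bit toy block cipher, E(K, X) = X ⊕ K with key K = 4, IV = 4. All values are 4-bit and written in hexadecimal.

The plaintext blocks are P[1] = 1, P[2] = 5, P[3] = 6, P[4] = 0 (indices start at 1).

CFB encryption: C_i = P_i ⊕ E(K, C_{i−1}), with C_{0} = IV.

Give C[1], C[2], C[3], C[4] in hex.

C[1] = 1, C[2] = 0, C[3] = 2, C[4] = 6

C[1]: E(K, 4) = 0; 1 ⊕ 0 = 1.
C[2]: E(K, 1) = 5; 5 ⊕ 5 = 0.
C[3]: E(K, 0) = 4; 6 ⊕ 4 = 2.
C[4]: E(K, 2) = 6; 0 ⊕ 6 = 6.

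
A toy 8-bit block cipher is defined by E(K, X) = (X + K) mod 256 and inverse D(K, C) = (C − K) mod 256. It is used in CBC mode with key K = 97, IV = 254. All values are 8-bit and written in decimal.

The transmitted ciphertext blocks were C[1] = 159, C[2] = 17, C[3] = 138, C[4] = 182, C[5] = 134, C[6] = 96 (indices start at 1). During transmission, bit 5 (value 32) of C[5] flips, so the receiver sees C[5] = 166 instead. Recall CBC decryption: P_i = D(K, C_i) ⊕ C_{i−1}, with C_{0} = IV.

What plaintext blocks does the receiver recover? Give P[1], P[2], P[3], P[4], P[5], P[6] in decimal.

Only C[5] changed, to 166. In CBC, a change in C_i garbles P_i and flips the same bit in P_{i+1}. Decrypting the received ciphertext:
P[1]: D(K, 159) = 62; 62 ⊕ 254 = 192.
P[2]: D(K, 17) = 176; 176 ⊕ 159 = 47.
P[3]: D(K, 138) = 41; 41 ⊕ 17 = 56.
P[4]: D(K, 182) = 85; 85 ⊕ 138 = 223.
P[5]: D(K, 166) = 69; 69 ⊕ 182 = 243.
P[6]: D(K, 96) = 255; 255 ⊕ 166 = 89.
Blocks that differ from the original plaintext: P[5], P[6].

P[1] = 192, P[2] = 47, P[3] = 56, P[4] = 223, P[5] = 243, P[6] = 89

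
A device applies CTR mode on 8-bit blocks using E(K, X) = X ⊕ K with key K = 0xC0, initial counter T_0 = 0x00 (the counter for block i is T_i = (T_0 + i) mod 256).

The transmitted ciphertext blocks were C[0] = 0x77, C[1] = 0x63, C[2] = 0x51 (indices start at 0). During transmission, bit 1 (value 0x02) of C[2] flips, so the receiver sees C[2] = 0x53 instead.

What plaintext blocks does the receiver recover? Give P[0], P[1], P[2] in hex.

P[0] = 0xB7, P[1] = 0xA2, P[2] = 0x91

CTR decryption: S_i = E(K, T_i) where T_i is the counter for block i; P_i = C_i ⊕ S_i.
Only C[2] changed, to 0x53. In CTR, a change in C_i flips the same bit in P_i only; the keystream is unaffected. Decrypting the received ciphertext:
P[0]: T = 0x00, S = E(K, T) = 0xC0; 0x77 ⊕ 0xC0 = 0xB7.
P[1]: T = 0x01, S = E(K, T) = 0xC1; 0x63 ⊕ 0xC1 = 0xA2.
P[2]: T = 0x02, S = E(K, T) = 0xC2; 0x53 ⊕ 0xC2 = 0x91.
Blocks that differ from the original plaintext: P[2].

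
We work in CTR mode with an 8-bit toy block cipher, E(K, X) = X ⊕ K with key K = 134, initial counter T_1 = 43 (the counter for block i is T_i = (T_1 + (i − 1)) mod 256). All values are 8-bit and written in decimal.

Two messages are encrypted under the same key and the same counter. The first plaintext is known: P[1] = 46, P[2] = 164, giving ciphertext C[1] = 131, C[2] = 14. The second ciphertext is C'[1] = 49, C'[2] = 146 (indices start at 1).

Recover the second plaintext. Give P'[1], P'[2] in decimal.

In CTR with a reused counter, both messages share the same keystream S_i, so C_i ⊕ C'_i = P_i ⊕ P'_i and thus P'_i = P_i ⊕ C_i ⊕ C'_i.
P'[1]: 46 ⊕ 131 ⊕ 49 = 156.
P'[2]: 164 ⊕ 14 ⊕ 146 = 56.

P'[1] = 156, P'[2] = 56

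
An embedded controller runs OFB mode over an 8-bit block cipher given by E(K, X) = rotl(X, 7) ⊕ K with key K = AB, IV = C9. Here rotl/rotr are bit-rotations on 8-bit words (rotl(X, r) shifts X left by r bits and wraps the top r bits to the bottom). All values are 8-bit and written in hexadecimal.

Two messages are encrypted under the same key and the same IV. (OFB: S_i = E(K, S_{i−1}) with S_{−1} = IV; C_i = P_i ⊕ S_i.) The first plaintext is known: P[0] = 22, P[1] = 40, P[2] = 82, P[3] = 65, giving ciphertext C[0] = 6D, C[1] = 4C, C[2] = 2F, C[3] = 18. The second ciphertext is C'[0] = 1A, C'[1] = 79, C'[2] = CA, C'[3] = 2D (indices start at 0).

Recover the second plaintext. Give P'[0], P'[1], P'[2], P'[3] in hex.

P'[0] = 55, P'[1] = 75, P'[2] = 67, P'[3] = 50

In OFB with a reused IV, both messages share the same keystream S_i, so C_i ⊕ C'_i = P_i ⊕ P'_i and thus P'_i = P_i ⊕ C_i ⊕ C'_i.
P'[0]: 22 ⊕ 6D ⊕ 1A = 55.
P'[1]: 40 ⊕ 4C ⊕ 79 = 75.
P'[2]: 82 ⊕ 2F ⊕ CA = 67.
P'[3]: 65 ⊕ 18 ⊕ 2D = 50.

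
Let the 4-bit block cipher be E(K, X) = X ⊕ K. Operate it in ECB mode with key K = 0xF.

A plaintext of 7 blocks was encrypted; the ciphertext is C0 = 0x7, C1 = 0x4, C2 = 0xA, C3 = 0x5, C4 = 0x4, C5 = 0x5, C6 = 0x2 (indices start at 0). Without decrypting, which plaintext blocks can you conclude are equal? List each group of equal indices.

P1 = P4; P3 = P5

ECB encrypts each block independently with the same key, so equal ciphertext blocks imply equal plaintext blocks.
C1 = C4 = 0x4, so P1 = P4.
C3 = C5 = 0x5, so P3 = P5.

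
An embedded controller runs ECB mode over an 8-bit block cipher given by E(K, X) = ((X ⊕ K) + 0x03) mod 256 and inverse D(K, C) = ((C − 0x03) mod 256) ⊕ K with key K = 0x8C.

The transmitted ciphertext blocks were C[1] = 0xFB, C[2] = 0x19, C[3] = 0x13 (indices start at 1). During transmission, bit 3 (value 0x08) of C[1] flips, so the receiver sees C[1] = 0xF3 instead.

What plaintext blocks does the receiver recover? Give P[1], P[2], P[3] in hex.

ECB decryption: P_i = D(K, C_i).
Only C[1] changed, to 0xF3. In ECB, a change in C_i affects only P_i. Decrypting the received ciphertext:
P[1]: D(K, 0xF3) = 0x7C.
P[2]: D(K, 0x19) = 0x9A.
P[3]: D(K, 0x13) = 0x9C.
Blocks that differ from the original plaintext: P[1].

P[1] = 0x7C, P[2] = 0x9A, P[3] = 0x9C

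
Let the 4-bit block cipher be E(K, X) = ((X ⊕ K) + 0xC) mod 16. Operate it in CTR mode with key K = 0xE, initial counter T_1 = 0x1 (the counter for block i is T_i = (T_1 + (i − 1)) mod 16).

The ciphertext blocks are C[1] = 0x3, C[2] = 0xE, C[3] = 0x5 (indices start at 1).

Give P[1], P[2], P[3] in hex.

P[1] = 0x8, P[2] = 0x6, P[3] = 0xC

CTR decryption: S_i = E(K, T_i) where T_i is the counter for block i; P_i = C_i ⊕ S_i.
P[1]: T = 0x1, S = E(K, T) = 0xB; 0x3 ⊕ 0xB = 0x8.
P[2]: T = 0x2, S = E(K, T) = 0x8; 0xE ⊕ 0x8 = 0x6.
P[3]: T = 0x3, S = E(K, T) = 0x9; 0x5 ⊕ 0x9 = 0xC.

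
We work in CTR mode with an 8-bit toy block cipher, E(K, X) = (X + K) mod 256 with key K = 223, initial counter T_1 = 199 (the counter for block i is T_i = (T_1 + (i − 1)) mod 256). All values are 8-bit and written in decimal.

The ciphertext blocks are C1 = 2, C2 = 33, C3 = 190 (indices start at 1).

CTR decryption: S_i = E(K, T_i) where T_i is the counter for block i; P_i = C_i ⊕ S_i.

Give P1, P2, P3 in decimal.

P1 = 164, P2 = 134, P3 = 22

P1: T = 199, S = E(K, T) = 166; 2 ⊕ 166 = 164.
P2: T = 200, S = E(K, T) = 167; 33 ⊕ 167 = 134.
P3: T = 201, S = E(K, T) = 168; 190 ⊕ 168 = 22.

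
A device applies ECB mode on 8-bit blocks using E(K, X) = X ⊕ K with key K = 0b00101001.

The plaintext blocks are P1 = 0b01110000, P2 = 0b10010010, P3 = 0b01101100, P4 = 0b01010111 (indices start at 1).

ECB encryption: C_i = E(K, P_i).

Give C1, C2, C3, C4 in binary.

C1 = 0b01011001, C2 = 0b10111011, C3 = 0b01000101, C4 = 0b01111110

C1: E(K, 0b01110000) = 0b01011001.
C2: E(K, 0b10010010) = 0b10111011.
C3: E(K, 0b01101100) = 0b01000101.
C4: E(K, 0b01010111) = 0b01111110.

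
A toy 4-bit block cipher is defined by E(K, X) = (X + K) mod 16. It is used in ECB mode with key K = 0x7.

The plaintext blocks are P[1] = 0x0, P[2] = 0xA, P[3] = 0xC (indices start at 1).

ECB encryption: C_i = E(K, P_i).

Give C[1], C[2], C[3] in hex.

C[1] = 0x7, C[2] = 0x1, C[3] = 0x3

C[1]: E(K, 0x0) = 0x7.
C[2]: E(K, 0xA) = 0x1.
C[3]: E(K, 0xC) = 0x3.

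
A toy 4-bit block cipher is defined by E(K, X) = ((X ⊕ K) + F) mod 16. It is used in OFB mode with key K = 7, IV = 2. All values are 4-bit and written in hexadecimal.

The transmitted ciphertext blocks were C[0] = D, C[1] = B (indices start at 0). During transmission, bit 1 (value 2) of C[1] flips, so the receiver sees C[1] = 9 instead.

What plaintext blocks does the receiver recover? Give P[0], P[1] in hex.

P[0] = 9, P[1] = B

OFB decryption: S_i = E(K, S_{i−1}) with S_{−1} = IV; P_i = C_i ⊕ S_i.
Only C[1] changed, to 9. In OFB, a change in C_i flips the same bit in P_i only; the keystream is unaffected. Decrypting the received ciphertext:
P[0]: S = E(K, 2) = 4; D ⊕ 4 = 9.
P[1]: S = E(K, 4) = 2; 9 ⊕ 2 = B.
Blocks that differ from the original plaintext: P[1].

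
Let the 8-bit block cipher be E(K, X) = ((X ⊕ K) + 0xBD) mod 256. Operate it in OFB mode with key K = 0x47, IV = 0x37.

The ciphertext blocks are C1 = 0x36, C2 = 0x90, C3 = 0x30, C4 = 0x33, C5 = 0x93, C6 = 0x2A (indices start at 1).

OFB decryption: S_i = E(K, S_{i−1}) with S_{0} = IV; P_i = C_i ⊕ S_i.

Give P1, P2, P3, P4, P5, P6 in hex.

P1: S = E(K, 0x37) = 0x2D; 0x36 ⊕ 0x2D = 0x1B.
P2: S = E(K, 0x2D) = 0x27; 0x90 ⊕ 0x27 = 0xB7.
P3: S = E(K, 0x27) = 0x1D; 0x30 ⊕ 0x1D = 0x2D.
P4: S = E(K, 0x1D) = 0x17; 0x33 ⊕ 0x17 = 0x24.
P5: S = E(K, 0x17) = 0x0D; 0x93 ⊕ 0x0D = 0x9E.
P6: S = E(K, 0x0D) = 0x07; 0x2A ⊕ 0x07 = 0x2D.

P1 = 0x1B, P2 = 0xB7, P3 = 0x2D, P4 = 0x24, P5 = 0x9E, P6 = 0x2D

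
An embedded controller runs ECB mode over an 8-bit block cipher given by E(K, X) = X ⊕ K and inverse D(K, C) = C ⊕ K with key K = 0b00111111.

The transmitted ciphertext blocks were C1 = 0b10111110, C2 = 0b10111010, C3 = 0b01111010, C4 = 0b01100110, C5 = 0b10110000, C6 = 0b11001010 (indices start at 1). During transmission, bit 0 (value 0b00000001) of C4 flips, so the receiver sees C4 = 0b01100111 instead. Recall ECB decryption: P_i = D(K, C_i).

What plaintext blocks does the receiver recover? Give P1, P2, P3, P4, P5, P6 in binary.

P1 = 0b10000001, P2 = 0b10000101, P3 = 0b01000101, P4 = 0b01011000, P5 = 0b10001111, P6 = 0b11110101

Only C4 changed, to 0b01100111. In ECB, a change in C_i affects only P_i. Decrypting the received ciphertext:
P1: D(K, 0b10111110) = 0b10000001.
P2: D(K, 0b10111010) = 0b10000101.
P3: D(K, 0b01111010) = 0b01000101.
P4: D(K, 0b01100111) = 0b01011000.
P5: D(K, 0b10110000) = 0b10001111.
P6: D(K, 0b11001010) = 0b11110101.
Blocks that differ from the original plaintext: P4.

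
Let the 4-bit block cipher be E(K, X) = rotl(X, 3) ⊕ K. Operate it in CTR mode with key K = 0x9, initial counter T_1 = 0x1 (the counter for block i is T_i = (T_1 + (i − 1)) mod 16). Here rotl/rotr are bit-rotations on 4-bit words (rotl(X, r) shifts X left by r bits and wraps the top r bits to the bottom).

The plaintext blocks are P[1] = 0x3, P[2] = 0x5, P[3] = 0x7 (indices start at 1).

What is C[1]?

C[1] = 0x2

CTR encryption: S_i = E(K, T_i) where T_i is the counter for block i; C_i = P_i ⊕ S_i.
C[1]: T = 0x1, S = E(K, T) = 0x1; 0x3 ⊕ 0x1 = 0x2.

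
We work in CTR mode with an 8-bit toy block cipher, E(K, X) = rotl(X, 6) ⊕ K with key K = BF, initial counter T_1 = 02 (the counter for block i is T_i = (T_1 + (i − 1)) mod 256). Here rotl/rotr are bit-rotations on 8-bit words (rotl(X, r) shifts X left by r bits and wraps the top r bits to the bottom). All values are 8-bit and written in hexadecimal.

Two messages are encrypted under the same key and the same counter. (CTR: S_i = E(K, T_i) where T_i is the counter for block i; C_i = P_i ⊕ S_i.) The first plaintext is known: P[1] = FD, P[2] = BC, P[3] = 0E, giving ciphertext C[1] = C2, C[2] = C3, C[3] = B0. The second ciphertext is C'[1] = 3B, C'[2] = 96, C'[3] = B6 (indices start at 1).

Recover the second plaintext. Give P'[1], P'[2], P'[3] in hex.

In CTR with a reused counter, both messages share the same keystream S_i, so C_i ⊕ C'_i = P_i ⊕ P'_i and thus P'_i = P_i ⊕ C_i ⊕ C'_i.
P'[1]: FD ⊕ C2 ⊕ 3B = 04.
P'[2]: BC ⊕ C3 ⊕ 96 = E9.
P'[3]: 0E ⊕ B0 ⊕ B6 = 08.

P'[1] = 04, P'[2] = E9, P'[3] = 08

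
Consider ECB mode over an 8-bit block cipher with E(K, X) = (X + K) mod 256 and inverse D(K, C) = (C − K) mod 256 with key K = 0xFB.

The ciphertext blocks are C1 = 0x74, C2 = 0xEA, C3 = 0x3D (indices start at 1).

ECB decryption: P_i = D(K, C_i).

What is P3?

P3 = 0x42

P3: D(K, 0x3D) = 0x42.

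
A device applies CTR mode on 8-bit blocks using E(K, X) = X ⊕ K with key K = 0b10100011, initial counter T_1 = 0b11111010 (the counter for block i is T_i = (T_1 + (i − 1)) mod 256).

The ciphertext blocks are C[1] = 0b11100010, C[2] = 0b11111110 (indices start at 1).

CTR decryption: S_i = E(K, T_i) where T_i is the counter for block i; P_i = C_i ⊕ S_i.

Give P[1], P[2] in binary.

P[1]: T = 0b11111010, S = E(K, T) = 0b01011001; 0b11100010 ⊕ 0b01011001 = 0b10111011.
P[2]: T = 0b11111011, S = E(K, T) = 0b01011000; 0b11111110 ⊕ 0b01011000 = 0b10100110.

P[1] = 0b10111011, P[2] = 0b10100110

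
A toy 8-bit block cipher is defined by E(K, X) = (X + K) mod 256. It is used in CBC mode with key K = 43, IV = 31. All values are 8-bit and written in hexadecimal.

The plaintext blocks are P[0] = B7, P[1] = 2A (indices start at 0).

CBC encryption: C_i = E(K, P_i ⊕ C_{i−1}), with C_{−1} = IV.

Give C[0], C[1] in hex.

C[0] = C9, C[1] = 26

C[0]: P[0] ⊕ 31 = 86; E(K, 86) = C9.
C[1]: P[1] ⊕ C9 = E3; E(K, E3) = 26.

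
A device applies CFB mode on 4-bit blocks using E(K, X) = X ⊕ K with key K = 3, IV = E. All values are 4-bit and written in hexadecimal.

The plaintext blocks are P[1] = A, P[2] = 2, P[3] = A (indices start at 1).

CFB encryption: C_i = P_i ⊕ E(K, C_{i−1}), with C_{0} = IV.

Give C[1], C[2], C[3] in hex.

C[1]: E(K, E) = D; A ⊕ D = 7.
C[2]: E(K, 7) = 4; 2 ⊕ 4 = 6.
C[3]: E(K, 6) = 5; A ⊕ 5 = F.

C[1] = 7, C[2] = 6, C[3] = F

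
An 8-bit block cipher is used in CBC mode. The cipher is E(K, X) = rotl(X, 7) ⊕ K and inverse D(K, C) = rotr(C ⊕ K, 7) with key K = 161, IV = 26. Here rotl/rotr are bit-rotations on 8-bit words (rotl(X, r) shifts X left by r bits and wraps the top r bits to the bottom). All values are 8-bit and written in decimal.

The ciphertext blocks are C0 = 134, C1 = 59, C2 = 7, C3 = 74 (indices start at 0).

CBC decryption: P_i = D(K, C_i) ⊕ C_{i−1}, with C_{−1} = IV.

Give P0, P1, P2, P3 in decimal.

P0: D(K, 134) = 78; 78 ⊕ 26 = 84.
P1: D(K, 59) = 53; 53 ⊕ 134 = 179.
P2: D(K, 7) = 77; 77 ⊕ 59 = 118.
P3: D(K, 74) = 215; 215 ⊕ 7 = 208.

P0 = 84, P1 = 179, P2 = 118, P3 = 208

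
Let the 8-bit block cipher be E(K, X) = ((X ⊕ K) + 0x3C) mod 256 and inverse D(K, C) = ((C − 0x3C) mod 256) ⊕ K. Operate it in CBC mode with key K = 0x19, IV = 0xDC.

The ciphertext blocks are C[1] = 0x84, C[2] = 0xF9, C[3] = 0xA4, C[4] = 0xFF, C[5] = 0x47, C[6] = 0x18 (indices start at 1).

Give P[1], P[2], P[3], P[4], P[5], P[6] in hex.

P[1] = 0x8D, P[2] = 0x20, P[3] = 0x88, P[4] = 0x7E, P[5] = 0xED, P[6] = 0x82

CBC decryption: P_i = D(K, C_i) ⊕ C_{i−1}, with C_{0} = IV.
P[1]: D(K, 0x84) = 0x51; 0x51 ⊕ 0xDC = 0x8D.
P[2]: D(K, 0xF9) = 0xA4; 0xA4 ⊕ 0x84 = 0x20.
P[3]: D(K, 0xA4) = 0x71; 0x71 ⊕ 0xF9 = 0x88.
P[4]: D(K, 0xFF) = 0xDA; 0xDA ⊕ 0xA4 = 0x7E.
P[5]: D(K, 0x47) = 0x12; 0x12 ⊕ 0xFF = 0xED.
P[6]: D(K, 0x18) = 0xC5; 0xC5 ⊕ 0x47 = 0x82.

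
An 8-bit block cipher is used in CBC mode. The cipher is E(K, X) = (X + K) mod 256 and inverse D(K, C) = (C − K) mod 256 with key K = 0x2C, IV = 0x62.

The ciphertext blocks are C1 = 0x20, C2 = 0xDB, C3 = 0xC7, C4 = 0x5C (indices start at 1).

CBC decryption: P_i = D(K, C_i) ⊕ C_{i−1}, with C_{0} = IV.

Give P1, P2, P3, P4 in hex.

P1 = 0x96, P2 = 0x8F, P3 = 0x40, P4 = 0xF7

P1: D(K, 0x20) = 0xF4; 0xF4 ⊕ 0x62 = 0x96.
P2: D(K, 0xDB) = 0xAF; 0xAF ⊕ 0x20 = 0x8F.
P3: D(K, 0xC7) = 0x9B; 0x9B ⊕ 0xDB = 0x40.
P4: D(K, 0x5C) = 0x30; 0x30 ⊕ 0xC7 = 0xF7.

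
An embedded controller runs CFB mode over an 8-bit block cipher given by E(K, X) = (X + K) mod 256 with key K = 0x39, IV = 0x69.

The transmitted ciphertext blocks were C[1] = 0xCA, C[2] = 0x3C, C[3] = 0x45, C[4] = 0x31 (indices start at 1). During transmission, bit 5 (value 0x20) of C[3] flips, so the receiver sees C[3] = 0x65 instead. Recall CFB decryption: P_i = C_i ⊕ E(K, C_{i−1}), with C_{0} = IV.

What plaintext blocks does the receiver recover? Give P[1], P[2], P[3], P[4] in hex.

Only C[3] changed, to 0x65. In CFB, a change in C_i flips the same bit in P_i and garbles P_{i+1}. Decrypting the received ciphertext:
P[1]: E(K, 0x69) = 0xA2; 0xCA ⊕ 0xA2 = 0x68.
P[2]: E(K, 0xCA) = 0x03; 0x3C ⊕ 0x03 = 0x3F.
P[3]: E(K, 0x3C) = 0x75; 0x65 ⊕ 0x75 = 0x10.
P[4]: E(K, 0x65) = 0x9E; 0x31 ⊕ 0x9E = 0xAF.
Blocks that differ from the original plaintext: P[3], P[4].

P[1] = 0x68, P[2] = 0x3F, P[3] = 0x10, P[4] = 0xAF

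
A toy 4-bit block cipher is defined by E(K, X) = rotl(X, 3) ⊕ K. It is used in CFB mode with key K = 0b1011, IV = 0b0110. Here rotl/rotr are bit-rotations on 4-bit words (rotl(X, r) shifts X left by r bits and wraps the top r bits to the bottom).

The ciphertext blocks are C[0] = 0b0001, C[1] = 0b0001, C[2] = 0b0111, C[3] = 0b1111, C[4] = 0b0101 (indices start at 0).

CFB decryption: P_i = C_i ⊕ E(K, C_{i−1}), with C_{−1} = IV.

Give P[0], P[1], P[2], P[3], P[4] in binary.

P[0] = 0b1001, P[1] = 0b0010, P[2] = 0b0100, P[3] = 0b1111, P[4] = 0b0001

P[0]: E(K, 0b0110) = 0b1000; 0b0001 ⊕ 0b1000 = 0b1001.
P[1]: E(K, 0b0001) = 0b0011; 0b0001 ⊕ 0b0011 = 0b0010.
P[2]: E(K, 0b0001) = 0b0011; 0b0111 ⊕ 0b0011 = 0b0100.
P[3]: E(K, 0b0111) = 0b0000; 0b1111 ⊕ 0b0000 = 0b1111.
P[4]: E(K, 0b1111) = 0b0100; 0b0101 ⊕ 0b0100 = 0b0001.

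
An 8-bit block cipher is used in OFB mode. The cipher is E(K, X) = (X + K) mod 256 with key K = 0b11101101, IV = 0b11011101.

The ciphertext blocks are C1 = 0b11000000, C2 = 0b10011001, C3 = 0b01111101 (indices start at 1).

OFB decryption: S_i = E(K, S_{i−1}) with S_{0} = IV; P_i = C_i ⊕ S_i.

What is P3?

P3 = 0b11011001

P1: S = E(K, 0b11011101) = 0b11001010; 0b11000000 ⊕ 0b11001010 = 0b00001010.
P2: S = E(K, 0b11001010) = 0b10110111; 0b10011001 ⊕ 0b10110111 = 0b00101110.
P3: S = E(K, 0b10110111) = 0b10100100; 0b01111101 ⊕ 0b10100100 = 0b11011001.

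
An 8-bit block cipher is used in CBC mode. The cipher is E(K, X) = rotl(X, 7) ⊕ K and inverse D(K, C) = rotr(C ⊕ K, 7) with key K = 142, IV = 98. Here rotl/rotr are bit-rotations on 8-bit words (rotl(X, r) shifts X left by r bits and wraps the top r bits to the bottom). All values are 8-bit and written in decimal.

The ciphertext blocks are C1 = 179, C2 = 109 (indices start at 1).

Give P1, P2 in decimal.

CBC decryption: P_i = D(K, C_i) ⊕ C_{i−1}, with C_{0} = IV.
P1: D(K, 179) = 122; 122 ⊕ 98 = 24.
P2: D(K, 109) = 199; 199 ⊕ 179 = 116.

P1 = 24, P2 = 116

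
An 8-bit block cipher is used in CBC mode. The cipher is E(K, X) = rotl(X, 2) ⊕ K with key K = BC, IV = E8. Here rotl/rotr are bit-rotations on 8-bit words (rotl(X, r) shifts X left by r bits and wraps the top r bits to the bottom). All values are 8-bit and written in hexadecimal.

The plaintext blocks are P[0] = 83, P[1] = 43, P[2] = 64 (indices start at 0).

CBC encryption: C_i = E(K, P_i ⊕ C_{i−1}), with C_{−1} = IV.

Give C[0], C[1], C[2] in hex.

C[0] = 11, C[1] = F5, C[2] = FA

C[0]: P[0] ⊕ E8 = 6B; E(K, 6B) = 11.
C[1]: P[1] ⊕ 11 = 52; E(K, 52) = F5.
C[2]: P[2] ⊕ F5 = 91; E(K, 91) = FA.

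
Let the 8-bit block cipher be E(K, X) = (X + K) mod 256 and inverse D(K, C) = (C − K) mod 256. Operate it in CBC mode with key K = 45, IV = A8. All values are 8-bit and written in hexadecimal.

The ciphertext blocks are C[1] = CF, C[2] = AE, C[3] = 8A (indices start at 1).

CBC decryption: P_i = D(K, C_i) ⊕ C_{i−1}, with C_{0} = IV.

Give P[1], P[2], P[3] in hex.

P[1]: D(K, CF) = 8A; 8A ⊕ A8 = 22.
P[2]: D(K, AE) = 69; 69 ⊕ CF = A6.
P[3]: D(K, 8A) = 45; 45 ⊕ AE = EB.

P[1] = 22, P[2] = A6, P[3] = EB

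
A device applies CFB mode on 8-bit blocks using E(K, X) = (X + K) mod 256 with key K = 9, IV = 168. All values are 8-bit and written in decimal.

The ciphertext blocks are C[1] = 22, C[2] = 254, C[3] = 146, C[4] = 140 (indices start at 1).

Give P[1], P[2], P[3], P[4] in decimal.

CFB decryption: P_i = C_i ⊕ E(K, C_{i−1}), with C_{0} = IV.
P[1]: E(K, 168) = 177; 22 ⊕ 177 = 167.
P[2]: E(K, 22) = 31; 254 ⊕ 31 = 225.
P[3]: E(K, 254) = 7; 146 ⊕ 7 = 149.
P[4]: E(K, 146) = 155; 140 ⊕ 155 = 23.

P[1] = 167, P[2] = 225, P[3] = 149, P[4] = 23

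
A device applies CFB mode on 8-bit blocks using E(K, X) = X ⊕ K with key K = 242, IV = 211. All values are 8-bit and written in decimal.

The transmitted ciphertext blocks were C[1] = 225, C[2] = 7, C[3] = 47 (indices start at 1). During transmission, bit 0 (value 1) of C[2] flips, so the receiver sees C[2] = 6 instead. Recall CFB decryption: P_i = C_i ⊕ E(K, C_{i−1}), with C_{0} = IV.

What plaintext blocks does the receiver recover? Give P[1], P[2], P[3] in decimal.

P[1] = 192, P[2] = 21, P[3] = 219

Only C[2] changed, to 6. In CFB, a change in C_i flips the same bit in P_i and garbles P_{i+1}. Decrypting the received ciphertext:
P[1]: E(K, 211) = 33; 225 ⊕ 33 = 192.
P[2]: E(K, 225) = 19; 6 ⊕ 19 = 21.
P[3]: E(K, 6) = 244; 47 ⊕ 244 = 219.
Blocks that differ from the original plaintext: P[2], P[3].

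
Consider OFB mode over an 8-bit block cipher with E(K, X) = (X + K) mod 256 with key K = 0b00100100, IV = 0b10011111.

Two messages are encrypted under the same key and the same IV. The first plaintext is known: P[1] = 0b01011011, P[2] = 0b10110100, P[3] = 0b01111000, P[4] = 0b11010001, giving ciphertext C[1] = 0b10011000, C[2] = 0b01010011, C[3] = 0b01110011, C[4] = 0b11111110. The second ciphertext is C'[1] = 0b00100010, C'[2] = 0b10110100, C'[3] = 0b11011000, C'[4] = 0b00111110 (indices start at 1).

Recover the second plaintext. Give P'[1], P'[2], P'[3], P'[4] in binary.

In OFB with a reused IV, both messages share the same keystream S_i, so C_i ⊕ C'_i = P_i ⊕ P'_i and thus P'_i = P_i ⊕ C_i ⊕ C'_i.
P'[1]: 0b01011011 ⊕ 0b10011000 ⊕ 0b00100010 = 0b11100001.
P'[2]: 0b10110100 ⊕ 0b01010011 ⊕ 0b10110100 = 0b01010011.
P'[3]: 0b01111000 ⊕ 0b01110011 ⊕ 0b11011000 = 0b11010011.
P'[4]: 0b11010001 ⊕ 0b11111110 ⊕ 0b00111110 = 0b00010001.

P'[1] = 0b11100001, P'[2] = 0b01010011, P'[3] = 0b11010011, P'[4] = 0b00010001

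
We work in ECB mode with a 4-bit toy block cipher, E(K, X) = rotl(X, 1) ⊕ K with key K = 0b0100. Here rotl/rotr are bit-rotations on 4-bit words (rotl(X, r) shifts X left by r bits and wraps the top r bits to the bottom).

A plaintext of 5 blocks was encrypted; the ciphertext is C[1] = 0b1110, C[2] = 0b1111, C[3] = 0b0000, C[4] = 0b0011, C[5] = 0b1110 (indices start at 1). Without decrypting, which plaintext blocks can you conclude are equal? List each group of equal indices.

ECB encrypts each block independently with the same key, so equal ciphertext blocks imply equal plaintext blocks.
C[1] = C[5] = 0b1110, so P[1] = P[5].

P[1] = P[5]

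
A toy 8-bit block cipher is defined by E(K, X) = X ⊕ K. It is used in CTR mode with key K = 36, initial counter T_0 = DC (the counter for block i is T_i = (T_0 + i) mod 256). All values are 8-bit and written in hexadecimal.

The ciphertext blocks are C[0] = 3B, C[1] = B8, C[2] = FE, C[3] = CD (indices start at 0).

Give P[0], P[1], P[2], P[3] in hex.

CTR decryption: S_i = E(K, T_i) where T_i is the counter for block i; P_i = C_i ⊕ S_i.
P[0]: T = DC, S = E(K, T) = EA; 3B ⊕ EA = D1.
P[1]: T = DD, S = E(K, T) = EB; B8 ⊕ EB = 53.
P[2]: T = DE, S = E(K, T) = E8; FE ⊕ E8 = 16.
P[3]: T = DF, S = E(K, T) = E9; CD ⊕ E9 = 24.

P[0] = D1, P[1] = 53, P[2] = 16, P[3] = 24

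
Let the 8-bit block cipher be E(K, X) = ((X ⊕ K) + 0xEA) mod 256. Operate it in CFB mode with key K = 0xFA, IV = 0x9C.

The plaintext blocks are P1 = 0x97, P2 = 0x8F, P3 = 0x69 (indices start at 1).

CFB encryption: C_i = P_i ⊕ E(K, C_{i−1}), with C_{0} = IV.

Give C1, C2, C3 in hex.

C1: E(K, 0x9C) = 0x50; 0x97 ⊕ 0x50 = 0xC7.
C2: E(K, 0xC7) = 0x27; 0x8F ⊕ 0x27 = 0xA8.
C3: E(K, 0xA8) = 0x3C; 0x69 ⊕ 0x3C = 0x55.

C1 = 0xC7, C2 = 0xA8, C3 = 0x55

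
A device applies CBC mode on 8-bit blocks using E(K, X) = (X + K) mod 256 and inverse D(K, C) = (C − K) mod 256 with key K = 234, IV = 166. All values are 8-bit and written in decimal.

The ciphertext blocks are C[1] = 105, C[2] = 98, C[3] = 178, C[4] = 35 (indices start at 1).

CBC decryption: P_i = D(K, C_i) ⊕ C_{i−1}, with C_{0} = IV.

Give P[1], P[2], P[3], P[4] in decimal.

P[1] = 217, P[2] = 17, P[3] = 170, P[4] = 139

P[1]: D(K, 105) = 127; 127 ⊕ 166 = 217.
P[2]: D(K, 98) = 120; 120 ⊕ 105 = 17.
P[3]: D(K, 178) = 200; 200 ⊕ 98 = 170.
P[4]: D(K, 35) = 57; 57 ⊕ 178 = 139.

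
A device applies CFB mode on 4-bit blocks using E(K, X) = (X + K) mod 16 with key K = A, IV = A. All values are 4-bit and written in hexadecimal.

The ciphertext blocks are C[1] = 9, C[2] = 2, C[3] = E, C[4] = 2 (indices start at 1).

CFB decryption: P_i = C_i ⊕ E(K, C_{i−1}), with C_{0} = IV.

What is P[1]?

P[1]: E(K, A) = 4; 9 ⊕ 4 = D.

P[1] = D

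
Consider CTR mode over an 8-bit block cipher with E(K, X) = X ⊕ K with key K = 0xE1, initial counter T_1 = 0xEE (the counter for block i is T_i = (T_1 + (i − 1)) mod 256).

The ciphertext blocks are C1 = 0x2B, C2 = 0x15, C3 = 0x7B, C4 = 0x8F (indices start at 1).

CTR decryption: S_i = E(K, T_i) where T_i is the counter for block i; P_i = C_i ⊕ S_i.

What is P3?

P3: T = 0xF0, S = E(K, T) = 0x11; 0x7B ⊕ 0x11 = 0x6A.

P3 = 0x6A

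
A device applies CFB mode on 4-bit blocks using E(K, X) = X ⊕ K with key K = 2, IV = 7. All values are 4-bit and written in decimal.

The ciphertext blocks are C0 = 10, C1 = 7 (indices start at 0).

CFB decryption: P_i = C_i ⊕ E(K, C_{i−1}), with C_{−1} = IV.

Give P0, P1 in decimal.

P0: E(K, 7) = 5; 10 ⊕ 5 = 15.
P1: E(K, 10) = 8; 7 ⊕ 8 = 15.

P0 = 15, P1 = 15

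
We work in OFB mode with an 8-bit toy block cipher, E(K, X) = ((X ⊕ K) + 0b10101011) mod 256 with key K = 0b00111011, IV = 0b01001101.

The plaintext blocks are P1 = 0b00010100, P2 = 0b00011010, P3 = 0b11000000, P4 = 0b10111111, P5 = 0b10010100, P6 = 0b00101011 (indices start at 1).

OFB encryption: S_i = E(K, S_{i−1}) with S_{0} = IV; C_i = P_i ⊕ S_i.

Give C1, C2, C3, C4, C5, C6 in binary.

C1: S = E(K, 0b01001101) = 0b00100001; 0b00010100 ⊕ 0b00100001 = 0b00110101.
C2: S = E(K, 0b00100001) = 0b11000101; 0b00011010 ⊕ 0b11000101 = 0b11011111.
C3: S = E(K, 0b11000101) = 0b10101001; 0b11000000 ⊕ 0b10101001 = 0b01101001.
C4: S = E(K, 0b10101001) = 0b00111101; 0b10111111 ⊕ 0b00111101 = 0b10000010.
C5: S = E(K, 0b00111101) = 0b10110001; 0b10010100 ⊕ 0b10110001 = 0b00100101.
C6: S = E(K, 0b10110001) = 0b00110101; 0b00101011 ⊕ 0b00110101 = 0b00011110.

C1 = 0b00110101, C2 = 0b11011111, C3 = 0b01101001, C4 = 0b10000010, C5 = 0b00100101, C6 = 0b00011110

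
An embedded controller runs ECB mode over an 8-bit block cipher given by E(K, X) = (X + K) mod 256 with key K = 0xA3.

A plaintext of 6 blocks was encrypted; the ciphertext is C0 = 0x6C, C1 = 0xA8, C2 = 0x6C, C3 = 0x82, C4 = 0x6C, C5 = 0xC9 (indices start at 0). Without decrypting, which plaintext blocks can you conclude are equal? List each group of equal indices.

P0 = P2 = P4

ECB encrypts each block independently with the same key, so equal ciphertext blocks imply equal plaintext blocks.
C0 = C2 = C4 = 0x6C, so P0 = P2 = P4.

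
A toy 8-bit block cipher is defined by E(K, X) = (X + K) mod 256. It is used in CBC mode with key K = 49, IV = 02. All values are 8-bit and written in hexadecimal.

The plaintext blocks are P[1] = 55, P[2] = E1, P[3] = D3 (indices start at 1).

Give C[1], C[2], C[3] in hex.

C[1] = A0, C[2] = 8A, C[3] = A2

CBC encryption: C_i = E(K, P_i ⊕ C_{i−1}), with C_{0} = IV.
C[1]: P[1] ⊕ 02 = 57; E(K, 57) = A0.
C[2]: P[2] ⊕ A0 = 41; E(K, 41) = 8A.
C[3]: P[3] ⊕ 8A = 59; E(K, 59) = A2.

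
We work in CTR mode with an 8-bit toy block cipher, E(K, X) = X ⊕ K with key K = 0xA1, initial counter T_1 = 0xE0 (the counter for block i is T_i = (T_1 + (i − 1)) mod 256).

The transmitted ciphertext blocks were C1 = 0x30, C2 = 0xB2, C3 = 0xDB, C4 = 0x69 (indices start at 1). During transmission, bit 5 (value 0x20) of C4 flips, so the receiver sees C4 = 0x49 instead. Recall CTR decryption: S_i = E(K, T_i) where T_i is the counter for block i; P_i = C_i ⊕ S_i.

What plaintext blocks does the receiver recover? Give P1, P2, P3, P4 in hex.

P1 = 0x71, P2 = 0xF2, P3 = 0x98, P4 = 0x0B

Only C4 changed, to 0x49. In CTR, a change in C_i flips the same bit in P_i only; the keystream is unaffected. Decrypting the received ciphertext:
P1: T = 0xE0, S = E(K, T) = 0x41; 0x30 ⊕ 0x41 = 0x71.
P2: T = 0xE1, S = E(K, T) = 0x40; 0xB2 ⊕ 0x40 = 0xF2.
P3: T = 0xE2, S = E(K, T) = 0x43; 0xDB ⊕ 0x43 = 0x98.
P4: T = 0xE3, S = E(K, T) = 0x42; 0x49 ⊕ 0x42 = 0x0B.
Blocks that differ from the original plaintext: P4.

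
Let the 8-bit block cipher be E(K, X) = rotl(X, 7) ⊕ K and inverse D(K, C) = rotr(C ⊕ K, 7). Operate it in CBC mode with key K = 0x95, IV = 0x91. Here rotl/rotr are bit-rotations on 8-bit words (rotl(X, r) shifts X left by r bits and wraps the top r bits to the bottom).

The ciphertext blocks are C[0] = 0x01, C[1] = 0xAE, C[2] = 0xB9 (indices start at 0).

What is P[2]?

P[2] = 0xF6

CBC decryption: P_i = D(K, C_i) ⊕ C_{i−1}, with C_{−1} = IV.
P[2]: D(K, 0xB9) = 0x58; 0x58 ⊕ 0xAE = 0xF6.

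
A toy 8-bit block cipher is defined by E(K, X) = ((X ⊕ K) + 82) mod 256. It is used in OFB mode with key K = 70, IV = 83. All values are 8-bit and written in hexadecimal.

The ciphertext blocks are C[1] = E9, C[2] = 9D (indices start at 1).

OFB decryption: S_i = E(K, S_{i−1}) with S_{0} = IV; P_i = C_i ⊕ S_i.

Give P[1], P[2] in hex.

P[1]: S = E(K, 83) = 75; E9 ⊕ 75 = 9C.
P[2]: S = E(K, 75) = 87; 9D ⊕ 87 = 1A.

P[1] = 9C, P[2] = 1A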